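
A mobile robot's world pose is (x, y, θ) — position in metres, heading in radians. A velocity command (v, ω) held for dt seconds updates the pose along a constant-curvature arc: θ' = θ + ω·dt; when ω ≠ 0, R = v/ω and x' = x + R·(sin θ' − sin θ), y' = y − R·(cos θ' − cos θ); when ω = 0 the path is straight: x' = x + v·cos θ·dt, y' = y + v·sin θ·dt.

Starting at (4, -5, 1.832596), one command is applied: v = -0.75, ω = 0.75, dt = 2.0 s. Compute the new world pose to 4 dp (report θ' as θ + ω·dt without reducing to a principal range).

(5.1558, -5.7230, 3.3326)

θ' = 1.8326 + 0.75·2.0 = 3.3326
R = v/ω = -0.75/0.75 = -1.0000
x' = 4 + -1.0000·(sin 3.3326 − sin 1.8326) = 5.1558
y' = -5 − -1.0000·(cos 3.3326 − cos 1.8326) = -5.7230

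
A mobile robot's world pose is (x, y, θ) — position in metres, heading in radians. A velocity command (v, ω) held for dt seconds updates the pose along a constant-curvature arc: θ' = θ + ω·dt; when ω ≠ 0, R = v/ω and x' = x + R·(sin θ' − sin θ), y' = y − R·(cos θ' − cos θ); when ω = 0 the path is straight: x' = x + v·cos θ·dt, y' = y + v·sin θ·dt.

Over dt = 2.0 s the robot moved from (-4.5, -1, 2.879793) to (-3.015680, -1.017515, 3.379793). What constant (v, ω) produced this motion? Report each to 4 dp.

v = -0.7500, ω = 0.2500

Δθ = 3.379793 − 2.879793 = 0.500000
ω = Δθ/dt = 0.500000/2.0 = 0.2500
R = Δx/(sin θ' − sin θ) = -3.0000
v = R·ω = -3.0000·0.2500 = -0.7500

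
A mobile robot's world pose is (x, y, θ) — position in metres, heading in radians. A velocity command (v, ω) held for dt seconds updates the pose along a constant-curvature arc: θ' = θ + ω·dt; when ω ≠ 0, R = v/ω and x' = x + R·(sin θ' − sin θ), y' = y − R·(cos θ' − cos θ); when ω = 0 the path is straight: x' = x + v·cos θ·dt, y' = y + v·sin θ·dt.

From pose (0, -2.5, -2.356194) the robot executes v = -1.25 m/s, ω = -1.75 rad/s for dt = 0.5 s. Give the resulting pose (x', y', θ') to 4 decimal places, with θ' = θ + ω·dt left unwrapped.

(0.5690, -2.2937, -3.2312)

θ' = -2.3562 + -1.75·0.5 = -3.2312
R = v/ω = -1.25/-1.75 = 0.7143
x' = 0 + 0.7143·(sin -3.2312 − sin -2.3562) = 0.5690
y' = -2.5 − 0.7143·(cos -3.2312 − cos -2.3562) = -2.2937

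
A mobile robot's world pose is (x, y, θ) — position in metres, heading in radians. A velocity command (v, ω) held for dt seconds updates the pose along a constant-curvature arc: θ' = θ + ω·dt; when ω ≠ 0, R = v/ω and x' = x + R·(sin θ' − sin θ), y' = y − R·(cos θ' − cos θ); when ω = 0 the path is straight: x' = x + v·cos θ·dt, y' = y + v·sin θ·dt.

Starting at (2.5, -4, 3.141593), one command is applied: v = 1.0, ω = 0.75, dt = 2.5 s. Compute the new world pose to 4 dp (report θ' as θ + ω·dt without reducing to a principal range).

(1.2279, -5.7327, 5.0166)

θ' = 3.1416 + 0.75·2.5 = 5.0166
R = v/ω = 1.0/0.75 = 1.3333
x' = 2.5 + 1.3333·(sin 5.0166 − sin 3.1416) = 1.2279
y' = -4 − 1.3333·(cos 5.0166 − cos 3.1416) = -5.7327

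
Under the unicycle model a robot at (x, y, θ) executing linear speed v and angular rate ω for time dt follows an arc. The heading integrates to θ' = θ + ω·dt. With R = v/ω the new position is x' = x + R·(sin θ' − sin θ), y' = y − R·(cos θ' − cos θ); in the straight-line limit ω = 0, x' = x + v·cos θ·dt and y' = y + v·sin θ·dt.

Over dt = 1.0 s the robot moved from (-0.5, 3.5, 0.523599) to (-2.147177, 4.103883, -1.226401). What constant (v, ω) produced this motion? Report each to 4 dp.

v = -2.0000, ω = -1.7500

Δθ = -1.226401 − 0.523599 = -1.750000
ω = Δθ/dt = -1.750000/1.0 = -1.7500
R = Δx/(sin θ' − sin θ) = 1.1429
v = R·ω = 1.1429·-1.7500 = -2.0000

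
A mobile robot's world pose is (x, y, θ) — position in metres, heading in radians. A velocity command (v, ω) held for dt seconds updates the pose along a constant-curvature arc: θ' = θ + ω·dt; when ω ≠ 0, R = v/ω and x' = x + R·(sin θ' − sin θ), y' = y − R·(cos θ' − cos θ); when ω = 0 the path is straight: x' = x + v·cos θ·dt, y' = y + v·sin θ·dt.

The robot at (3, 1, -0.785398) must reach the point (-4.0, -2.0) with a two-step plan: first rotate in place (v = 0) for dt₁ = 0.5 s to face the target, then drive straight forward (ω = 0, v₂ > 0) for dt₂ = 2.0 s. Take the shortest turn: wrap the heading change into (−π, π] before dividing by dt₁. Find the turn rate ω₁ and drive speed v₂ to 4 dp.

ω₁ = -3.9026, v₂ = 3.8079

heading to target = atan2(-2−1, -4−3) = -2.7367
Δθ = wrap(-2.7367 − -0.7854) = -1.9513; ω₁ = Δθ/dt₁ = -3.9026
distance = √((-4−3)² + (-2−1)²) = 7.6158; v₂ = distance/dt₂ = 3.8079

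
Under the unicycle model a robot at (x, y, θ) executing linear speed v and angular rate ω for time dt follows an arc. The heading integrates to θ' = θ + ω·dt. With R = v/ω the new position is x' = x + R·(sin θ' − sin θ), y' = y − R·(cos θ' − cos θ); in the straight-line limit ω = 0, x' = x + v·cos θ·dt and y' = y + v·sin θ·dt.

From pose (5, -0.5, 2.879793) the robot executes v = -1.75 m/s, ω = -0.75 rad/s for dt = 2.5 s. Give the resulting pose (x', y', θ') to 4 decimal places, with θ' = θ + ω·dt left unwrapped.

(6.3655, -4.0051, 1.0048)

θ' = 2.8798 + -0.75·2.5 = 1.0048
R = v/ω = -1.75/-0.75 = 2.3333
x' = 5 + 2.3333·(sin 1.0048 − sin 2.8798) = 6.3655
y' = -0.5 − 2.3333·(cos 1.0048 − cos 2.8798) = -4.0051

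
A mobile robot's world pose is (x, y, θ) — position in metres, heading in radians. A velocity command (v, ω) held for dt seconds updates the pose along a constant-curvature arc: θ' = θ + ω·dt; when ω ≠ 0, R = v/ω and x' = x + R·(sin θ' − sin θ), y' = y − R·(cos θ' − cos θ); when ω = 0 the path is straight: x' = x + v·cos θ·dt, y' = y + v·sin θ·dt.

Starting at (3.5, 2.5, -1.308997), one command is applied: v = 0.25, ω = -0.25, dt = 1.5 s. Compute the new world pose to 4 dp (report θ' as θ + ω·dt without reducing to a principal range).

(3.5277, 2.1282, -1.6840)

θ' = -1.3090 + -0.25·1.5 = -1.6840
R = v/ω = 0.25/-0.25 = -1.0000
x' = 3.5 + -1.0000·(sin -1.6840 − sin -1.3090) = 3.5277
y' = 2.5 − -1.0000·(cos -1.6840 − cos -1.3090) = 2.1282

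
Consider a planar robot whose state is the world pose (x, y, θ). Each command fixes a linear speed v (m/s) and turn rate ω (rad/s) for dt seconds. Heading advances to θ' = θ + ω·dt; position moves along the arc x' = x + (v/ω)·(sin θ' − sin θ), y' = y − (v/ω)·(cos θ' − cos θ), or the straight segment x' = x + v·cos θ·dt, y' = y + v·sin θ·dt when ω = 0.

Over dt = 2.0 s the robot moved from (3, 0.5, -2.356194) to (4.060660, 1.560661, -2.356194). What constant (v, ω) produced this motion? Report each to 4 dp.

Δθ = -2.356194 − -2.356194 = 0.000000
ω = Δθ/dt = 0.000000/2.0 = 0.0000
ω = 0 → v = (Δx·cos θ + Δy·sin θ)/dt = -0.7500

v = -0.7500, ω = 0.0000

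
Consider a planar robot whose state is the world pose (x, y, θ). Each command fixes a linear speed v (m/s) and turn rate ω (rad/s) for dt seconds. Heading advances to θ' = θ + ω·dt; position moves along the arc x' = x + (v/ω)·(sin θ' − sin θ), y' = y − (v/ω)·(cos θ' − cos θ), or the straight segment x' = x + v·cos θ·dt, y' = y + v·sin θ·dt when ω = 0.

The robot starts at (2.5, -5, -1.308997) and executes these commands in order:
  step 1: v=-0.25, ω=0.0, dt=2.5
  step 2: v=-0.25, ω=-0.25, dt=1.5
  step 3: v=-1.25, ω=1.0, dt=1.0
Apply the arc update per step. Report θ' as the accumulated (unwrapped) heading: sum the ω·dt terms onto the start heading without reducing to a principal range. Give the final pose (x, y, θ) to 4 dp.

(1.8584, -2.9145, -0.6840)

step 1: θ'=-1.3090 (straight) → pose (2.3382, -4.3963, -1.3090)
step 2: θ'=-1.6840 (R=1.0000) → pose (2.3106, -4.0245, -1.6840)
step 3: θ'=-0.6840 (R=-1.2500) → pose (1.8584, -2.9145, -0.6840)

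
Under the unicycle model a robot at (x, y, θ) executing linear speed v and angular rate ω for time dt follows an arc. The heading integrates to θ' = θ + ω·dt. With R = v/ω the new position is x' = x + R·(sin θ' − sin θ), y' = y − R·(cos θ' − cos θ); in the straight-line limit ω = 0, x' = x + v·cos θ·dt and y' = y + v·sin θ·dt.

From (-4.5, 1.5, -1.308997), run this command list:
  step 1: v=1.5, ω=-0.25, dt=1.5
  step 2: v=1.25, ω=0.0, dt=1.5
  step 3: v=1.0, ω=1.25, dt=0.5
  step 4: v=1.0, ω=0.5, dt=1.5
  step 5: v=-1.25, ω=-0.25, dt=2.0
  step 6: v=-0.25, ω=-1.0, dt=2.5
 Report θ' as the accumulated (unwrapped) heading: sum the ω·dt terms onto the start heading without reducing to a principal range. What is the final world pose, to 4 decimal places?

step 1: θ'=-1.6840 (R=-6.0000) → pose (-4.3340, -0.7307, -1.6840)
step 2: θ'=-1.6840 (straight) → pose (-4.5458, -2.5937, -1.6840)
step 3: θ'=-1.0590 (R=0.8000) → pose (-4.4484, -3.0758, -1.0590)
step 4: θ'=-0.3090 (R=2.0000) → pose (-3.3128, -4.0016, -0.3090)
step 5: θ'=-0.8090 (R=5.0000) → pose (-5.4103, -2.6895, -0.8090)
step 6: θ'=-3.3090 (R=0.2500) → pose (-5.1877, -2.2705, -3.3090)

(-5.1877, -2.2705, -3.3090)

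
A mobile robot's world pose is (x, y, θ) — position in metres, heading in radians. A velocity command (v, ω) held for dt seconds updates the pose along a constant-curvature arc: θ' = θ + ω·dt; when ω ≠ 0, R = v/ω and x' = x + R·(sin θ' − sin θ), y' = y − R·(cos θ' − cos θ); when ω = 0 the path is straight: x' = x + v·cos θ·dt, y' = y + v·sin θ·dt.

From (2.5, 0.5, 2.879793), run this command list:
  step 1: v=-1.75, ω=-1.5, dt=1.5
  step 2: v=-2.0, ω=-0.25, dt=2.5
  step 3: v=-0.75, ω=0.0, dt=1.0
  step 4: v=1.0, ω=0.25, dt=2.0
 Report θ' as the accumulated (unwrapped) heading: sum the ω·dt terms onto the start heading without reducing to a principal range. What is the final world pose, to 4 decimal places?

(-0.6229, -2.6092, 0.5048)

step 1: θ'=0.6298 (R=1.1667) → pose (2.8852, -1.5698, 0.6298)
step 2: θ'=0.0048 (R=8.0000) → pose (-1.7883, -3.1045, 0.0048)
step 3: θ'=0.0048 (straight) → pose (-2.5383, -3.1081, 0.0048)
step 4: θ'=0.5048 (R=4.0000) → pose (-0.6229, -2.6092, 0.5048)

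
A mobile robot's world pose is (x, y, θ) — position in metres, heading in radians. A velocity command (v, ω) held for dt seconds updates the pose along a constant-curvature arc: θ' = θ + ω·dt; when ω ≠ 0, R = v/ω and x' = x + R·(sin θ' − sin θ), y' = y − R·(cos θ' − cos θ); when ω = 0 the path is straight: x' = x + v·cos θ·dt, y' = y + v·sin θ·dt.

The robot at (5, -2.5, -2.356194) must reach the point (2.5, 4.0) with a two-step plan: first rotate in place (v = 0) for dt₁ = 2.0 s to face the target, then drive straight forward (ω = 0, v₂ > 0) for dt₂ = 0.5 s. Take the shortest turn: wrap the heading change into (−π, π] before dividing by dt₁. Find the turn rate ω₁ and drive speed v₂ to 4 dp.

heading to target = atan2(4−-2.5, 2.5−5) = 1.9380
Δθ = wrap(1.9380 − -2.3562) = -1.9890; ω₁ = Δθ/dt₁ = -0.9945
distance = √((2.5−5)² + (4−-2.5)²) = 6.9642; v₂ = distance/dt₂ = 13.9284

ω₁ = -0.9945, v₂ = 13.9284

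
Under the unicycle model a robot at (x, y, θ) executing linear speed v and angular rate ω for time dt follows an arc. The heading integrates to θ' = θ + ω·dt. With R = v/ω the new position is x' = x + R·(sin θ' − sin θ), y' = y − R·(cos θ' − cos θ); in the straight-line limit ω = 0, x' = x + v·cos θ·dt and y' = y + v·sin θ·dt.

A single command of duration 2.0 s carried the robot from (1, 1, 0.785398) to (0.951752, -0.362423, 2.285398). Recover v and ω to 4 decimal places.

v = -0.7500, ω = 0.7500

Δθ = 2.285398 − 0.785398 = 1.500000
ω = Δθ/dt = 1.500000/2.0 = 0.7500
R = −Δy/(cos θ' − cos θ) = -1.0000
v = R·ω = -1.0000·0.7500 = -0.7500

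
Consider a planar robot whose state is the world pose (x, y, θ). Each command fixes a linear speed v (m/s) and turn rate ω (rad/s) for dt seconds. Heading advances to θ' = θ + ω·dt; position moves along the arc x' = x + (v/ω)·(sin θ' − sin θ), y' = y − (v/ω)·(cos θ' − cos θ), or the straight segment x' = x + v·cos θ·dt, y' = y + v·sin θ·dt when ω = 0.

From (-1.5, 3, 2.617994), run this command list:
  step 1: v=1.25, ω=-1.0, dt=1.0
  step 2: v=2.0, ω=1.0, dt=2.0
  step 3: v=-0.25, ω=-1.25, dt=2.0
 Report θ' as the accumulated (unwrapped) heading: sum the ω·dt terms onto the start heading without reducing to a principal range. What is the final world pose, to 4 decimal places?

step 1: θ'=1.6180 (R=-1.2500) → pose (-2.1236, 4.0236, 1.6180)
step 2: θ'=3.6180 (R=2.0000) → pose (-5.0385, 5.7065, 3.6180)
step 3: θ'=1.1180 (R=0.2000) → pose (-4.7670, 5.4413, 1.1180)

(-4.7670, 5.4413, 1.1180)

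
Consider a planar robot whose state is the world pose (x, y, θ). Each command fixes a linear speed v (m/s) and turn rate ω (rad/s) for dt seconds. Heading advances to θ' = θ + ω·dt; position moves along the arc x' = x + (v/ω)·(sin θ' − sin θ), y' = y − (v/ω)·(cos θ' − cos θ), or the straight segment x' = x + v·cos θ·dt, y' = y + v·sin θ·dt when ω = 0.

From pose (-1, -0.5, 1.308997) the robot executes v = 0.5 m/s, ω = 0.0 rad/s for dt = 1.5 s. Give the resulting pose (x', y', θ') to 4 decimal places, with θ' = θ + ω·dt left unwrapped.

(-0.8059, 0.2244, 1.3090)

θ' = 1.3090 + 0.0·1.5 = 1.3090
ω = 0 → straight: x' = -1 + 0.5·cos(1.3090)·1.5 = -0.8059
y' = -0.5 + 0.5·sin(1.3090)·1.5 = 0.2244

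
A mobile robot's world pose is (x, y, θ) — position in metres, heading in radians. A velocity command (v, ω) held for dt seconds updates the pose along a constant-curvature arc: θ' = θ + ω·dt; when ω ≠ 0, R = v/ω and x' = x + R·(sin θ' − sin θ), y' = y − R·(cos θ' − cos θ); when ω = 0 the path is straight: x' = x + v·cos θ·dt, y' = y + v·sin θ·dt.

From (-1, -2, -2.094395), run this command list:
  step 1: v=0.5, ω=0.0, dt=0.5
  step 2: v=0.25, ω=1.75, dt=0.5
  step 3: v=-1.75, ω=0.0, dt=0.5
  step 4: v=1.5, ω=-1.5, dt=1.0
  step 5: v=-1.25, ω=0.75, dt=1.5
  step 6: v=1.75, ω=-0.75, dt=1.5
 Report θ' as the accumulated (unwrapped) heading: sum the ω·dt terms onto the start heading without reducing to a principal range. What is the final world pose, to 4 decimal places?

(-2.3590, -3.3644, -2.7194)

step 1: θ'=-2.0944 (straight) → pose (-1.1250, -2.2165, -2.0944)
step 2: θ'=-1.2194 (R=0.1429) → pose (-1.1354, -2.3371, -1.2194)
step 3: θ'=-1.2194 (straight) → pose (-1.4366, -1.5156, -1.2194)
step 4: θ'=-2.7194 (R=-1.0000) → pose (-1.9657, -2.7720, -2.7194)
step 5: θ'=-1.5944 (R=-1.6667) → pose (-0.9825, -1.2910, -1.5944)
step 6: θ'=-2.7194 (R=-2.3333) → pose (-2.3590, -3.3644, -2.7194)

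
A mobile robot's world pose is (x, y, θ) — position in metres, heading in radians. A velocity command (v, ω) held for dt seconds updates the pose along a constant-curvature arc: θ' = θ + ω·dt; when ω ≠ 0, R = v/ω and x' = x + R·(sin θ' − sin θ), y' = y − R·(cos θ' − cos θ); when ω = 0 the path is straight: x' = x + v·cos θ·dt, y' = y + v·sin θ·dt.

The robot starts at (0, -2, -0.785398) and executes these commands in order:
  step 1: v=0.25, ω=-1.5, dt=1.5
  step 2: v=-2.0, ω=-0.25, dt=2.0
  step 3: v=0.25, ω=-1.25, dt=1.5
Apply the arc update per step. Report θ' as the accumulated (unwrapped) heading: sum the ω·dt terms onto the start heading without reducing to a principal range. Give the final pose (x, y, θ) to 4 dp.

step 1: θ'=-3.0354 (R=-0.1667) → pose (-0.1002, -2.2836, -3.0354)
step 2: θ'=-3.5354 (R=8.0000) → pose (3.8174, -2.8509, -3.5354)
step 3: θ'=-5.4104 (R=-0.2000) → pose (3.7409, -2.5376, -5.4104)

(3.7409, -2.5376, -5.4104)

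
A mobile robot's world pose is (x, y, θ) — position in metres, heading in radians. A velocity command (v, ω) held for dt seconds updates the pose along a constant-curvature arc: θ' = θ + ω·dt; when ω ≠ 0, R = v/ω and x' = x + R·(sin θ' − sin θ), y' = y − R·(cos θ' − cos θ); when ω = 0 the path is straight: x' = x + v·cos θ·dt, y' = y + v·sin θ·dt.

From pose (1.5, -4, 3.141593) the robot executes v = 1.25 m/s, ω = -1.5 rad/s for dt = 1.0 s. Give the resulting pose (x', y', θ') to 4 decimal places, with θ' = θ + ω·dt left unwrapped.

(0.6688, -3.2256, 1.6416)

θ' = 3.1416 + -1.5·1.0 = 1.6416
R = v/ω = 1.25/-1.5 = -0.8333
x' = 1.5 + -0.8333·(sin 1.6416 − sin 3.1416) = 0.6688
y' = -4 − -0.8333·(cos 1.6416 − cos 3.1416) = -3.2256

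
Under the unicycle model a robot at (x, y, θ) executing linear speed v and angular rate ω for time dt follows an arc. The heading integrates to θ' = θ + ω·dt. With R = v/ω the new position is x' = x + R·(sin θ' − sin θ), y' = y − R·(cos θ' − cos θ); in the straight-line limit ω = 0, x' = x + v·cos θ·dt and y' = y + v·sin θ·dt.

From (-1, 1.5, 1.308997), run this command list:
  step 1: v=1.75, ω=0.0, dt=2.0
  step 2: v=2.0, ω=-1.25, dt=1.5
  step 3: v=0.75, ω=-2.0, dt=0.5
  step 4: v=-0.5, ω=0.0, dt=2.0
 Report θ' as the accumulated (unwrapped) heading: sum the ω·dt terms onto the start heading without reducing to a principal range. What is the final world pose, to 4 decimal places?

(2.4785, 6.5024, -1.5660)

step 1: θ'=1.3090 (straight) → pose (-0.0941, 4.8807, 1.3090)
step 2: θ'=-0.5660 (R=-1.6000) → pose (2.3094, 5.8171, -0.5660)
step 3: θ'=-1.5660 (R=-0.3750) → pose (2.4833, 5.5024, -1.5660)
step 4: θ'=-1.5660 (straight) → pose (2.4785, 6.5024, -1.5660)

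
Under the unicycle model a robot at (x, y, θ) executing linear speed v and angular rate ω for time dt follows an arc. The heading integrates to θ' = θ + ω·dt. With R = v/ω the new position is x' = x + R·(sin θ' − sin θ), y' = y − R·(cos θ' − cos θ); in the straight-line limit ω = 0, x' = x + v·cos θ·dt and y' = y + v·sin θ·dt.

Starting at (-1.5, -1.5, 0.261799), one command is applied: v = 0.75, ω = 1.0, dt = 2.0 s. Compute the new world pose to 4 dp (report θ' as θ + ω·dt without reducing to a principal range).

θ' = 0.2618 + 1.0·2.0 = 2.2618
R = v/ω = 0.75/1.0 = 0.7500
x' = -1.5 + 0.7500·(sin 2.2618 − sin 0.2618) = -1.1162
y' = -1.5 − 0.7500·(cos 2.2618 − cos 0.2618) = -0.2976

(-1.1162, -0.2976, 2.2618)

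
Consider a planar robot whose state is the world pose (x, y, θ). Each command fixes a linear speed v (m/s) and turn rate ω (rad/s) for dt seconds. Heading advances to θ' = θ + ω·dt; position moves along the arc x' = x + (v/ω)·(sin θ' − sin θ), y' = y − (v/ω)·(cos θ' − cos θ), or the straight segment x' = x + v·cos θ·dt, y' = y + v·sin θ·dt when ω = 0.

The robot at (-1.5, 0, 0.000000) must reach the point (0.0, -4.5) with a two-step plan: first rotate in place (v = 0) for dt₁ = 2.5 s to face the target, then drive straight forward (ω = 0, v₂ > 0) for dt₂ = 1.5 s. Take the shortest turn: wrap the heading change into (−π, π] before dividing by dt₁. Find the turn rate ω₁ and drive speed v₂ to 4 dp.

ω₁ = -0.4996, v₂ = 3.1623

heading to target = atan2(-4.5−0, 0−-1.5) = -1.2490
Δθ = wrap(-1.2490 − 0.0000) = -1.2490; ω₁ = Δθ/dt₁ = -0.4996
distance = √((0−-1.5)² + (-4.5−0)²) = 4.7434; v₂ = distance/dt₂ = 3.1623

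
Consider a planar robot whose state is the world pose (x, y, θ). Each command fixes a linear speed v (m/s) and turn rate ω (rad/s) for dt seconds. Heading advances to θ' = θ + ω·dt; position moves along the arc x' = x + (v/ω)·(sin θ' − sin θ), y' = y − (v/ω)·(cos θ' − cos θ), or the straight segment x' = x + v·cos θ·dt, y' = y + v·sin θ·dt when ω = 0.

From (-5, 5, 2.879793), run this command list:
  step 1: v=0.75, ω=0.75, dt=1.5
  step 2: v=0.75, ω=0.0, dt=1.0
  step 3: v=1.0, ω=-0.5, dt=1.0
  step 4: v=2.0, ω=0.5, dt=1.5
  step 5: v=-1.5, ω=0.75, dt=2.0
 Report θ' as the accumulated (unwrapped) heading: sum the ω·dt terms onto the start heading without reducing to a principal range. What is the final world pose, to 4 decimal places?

(-10.2689, 4.1836, 5.7548)

step 1: θ'=4.0048 (R=1.0000) → pose (-6.0187, 4.6841, 4.0048)
step 2: θ'=4.0048 (straight) → pose (-6.5063, 4.1141, 4.0048)
step 3: θ'=3.5048 (R=-2.0000) → pose (-7.3156, 3.5446, 3.5048)
step 4: θ'=4.2548 (R=4.0000) → pose (-9.4830, 1.5727, 4.2548)
step 5: θ'=5.7548 (R=-2.0000) → pose (-10.2689, 4.1836, 5.7548)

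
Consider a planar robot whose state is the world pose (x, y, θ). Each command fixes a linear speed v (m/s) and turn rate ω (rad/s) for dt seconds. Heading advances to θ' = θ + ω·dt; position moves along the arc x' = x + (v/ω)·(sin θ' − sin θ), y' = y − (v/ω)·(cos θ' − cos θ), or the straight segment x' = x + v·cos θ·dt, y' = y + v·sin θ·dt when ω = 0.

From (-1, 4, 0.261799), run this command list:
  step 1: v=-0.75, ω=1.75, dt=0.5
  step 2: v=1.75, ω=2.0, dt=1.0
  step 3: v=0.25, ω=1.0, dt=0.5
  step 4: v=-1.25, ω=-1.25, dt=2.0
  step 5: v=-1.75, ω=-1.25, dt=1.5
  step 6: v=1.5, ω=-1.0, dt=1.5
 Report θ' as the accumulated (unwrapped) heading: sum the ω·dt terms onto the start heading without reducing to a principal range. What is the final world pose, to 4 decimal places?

(-2.8487, 1.1940, -2.2382)

step 1: θ'=1.1368 (R=-0.4286) → pose (-1.2779, 3.7662, 1.1368)
step 2: θ'=3.1368 (R=0.8750) → pose (-2.0676, 5.0092, 3.1368)
step 3: θ'=3.6368 (R=0.2500) → pose (-2.1876, 4.9791, 3.6368)
step 4: θ'=1.1368 (R=1.0000) → pose (-0.8051, 3.6788, 1.1368)
step 5: θ'=-0.7382 (R=1.4000) → pose (-3.0175, 3.2319, -0.7382)
step 6: θ'=-2.2382 (R=-1.5000) → pose (-2.8487, 1.1940, -2.2382)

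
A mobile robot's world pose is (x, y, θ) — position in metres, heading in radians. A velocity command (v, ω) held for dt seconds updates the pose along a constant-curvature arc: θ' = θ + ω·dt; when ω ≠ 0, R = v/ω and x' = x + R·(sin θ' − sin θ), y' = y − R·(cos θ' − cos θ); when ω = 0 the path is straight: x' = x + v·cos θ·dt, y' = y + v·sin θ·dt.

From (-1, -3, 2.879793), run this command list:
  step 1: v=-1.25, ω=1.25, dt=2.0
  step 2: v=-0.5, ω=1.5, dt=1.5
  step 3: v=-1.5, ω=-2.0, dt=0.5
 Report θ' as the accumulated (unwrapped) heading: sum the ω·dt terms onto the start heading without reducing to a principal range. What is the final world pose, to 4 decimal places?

step 1: θ'=5.3798 (R=-1.0000) → pose (0.0443, -1.4151, 5.3798)
step 2: θ'=7.6298 (R=-0.3333) → pose (-0.5426, -1.5473, 7.6298)
step 3: θ'=6.6298 (R=0.7500) → pose (-1.0190, -2.0860, 6.6298)

(-1.0190, -2.0860, 6.6298)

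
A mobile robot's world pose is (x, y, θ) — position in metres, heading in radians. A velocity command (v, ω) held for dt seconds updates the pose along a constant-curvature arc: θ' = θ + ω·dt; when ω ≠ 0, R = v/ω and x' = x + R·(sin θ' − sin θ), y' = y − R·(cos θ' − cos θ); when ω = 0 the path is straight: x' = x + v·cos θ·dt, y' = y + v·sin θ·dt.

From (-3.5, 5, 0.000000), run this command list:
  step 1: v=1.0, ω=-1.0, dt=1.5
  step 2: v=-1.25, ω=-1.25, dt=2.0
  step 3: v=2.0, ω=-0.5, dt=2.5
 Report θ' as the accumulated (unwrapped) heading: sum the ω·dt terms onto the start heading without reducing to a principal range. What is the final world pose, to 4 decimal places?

(-1.1567, 9.4580, -5.2500)

step 1: θ'=-1.5000 (R=-1.0000) → pose (-2.5025, 4.0707, -1.5000)
step 2: θ'=-4.0000 (R=1.0000) → pose (-0.7482, 4.7951, -4.0000)
step 3: θ'=-5.2500 (R=-4.0000) → pose (-1.1567, 9.4580, -5.2500)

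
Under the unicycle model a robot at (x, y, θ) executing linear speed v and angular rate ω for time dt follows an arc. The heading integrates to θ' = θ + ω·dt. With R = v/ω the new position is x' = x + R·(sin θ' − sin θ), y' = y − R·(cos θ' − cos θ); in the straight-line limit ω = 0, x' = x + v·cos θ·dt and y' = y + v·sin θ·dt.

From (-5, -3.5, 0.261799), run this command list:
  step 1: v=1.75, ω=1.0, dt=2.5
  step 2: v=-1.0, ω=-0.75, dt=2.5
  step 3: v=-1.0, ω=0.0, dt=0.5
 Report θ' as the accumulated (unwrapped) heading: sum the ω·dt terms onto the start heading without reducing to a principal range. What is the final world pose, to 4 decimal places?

(-4.5810, -2.6527, 0.8868)

step 1: θ'=2.7618 (R=1.7500) → pose (-4.8042, -0.1843, 2.7618)
step 2: θ'=0.8868 (R=1.3333) → pose (-4.2651, -2.2652, 0.8868)
step 3: θ'=0.8868 (straight) → pose (-4.5810, -2.6527, 0.8868)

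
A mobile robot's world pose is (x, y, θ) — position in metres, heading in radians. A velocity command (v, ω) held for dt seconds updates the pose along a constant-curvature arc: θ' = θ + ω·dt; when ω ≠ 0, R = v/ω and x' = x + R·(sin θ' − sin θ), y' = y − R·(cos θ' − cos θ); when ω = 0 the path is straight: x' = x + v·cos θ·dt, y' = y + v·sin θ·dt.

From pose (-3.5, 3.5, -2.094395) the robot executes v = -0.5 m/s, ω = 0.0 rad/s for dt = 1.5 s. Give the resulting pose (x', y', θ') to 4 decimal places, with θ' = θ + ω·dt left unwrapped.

θ' = -2.0944 + 0.0·1.5 = -2.0944
ω = 0 → straight: x' = -3.5 + -0.5·cos(-2.0944)·1.5 = -3.1250
y' = 3.5 + -0.5·sin(-2.0944)·1.5 = 4.1495

(-3.1250, 4.1495, -2.0944)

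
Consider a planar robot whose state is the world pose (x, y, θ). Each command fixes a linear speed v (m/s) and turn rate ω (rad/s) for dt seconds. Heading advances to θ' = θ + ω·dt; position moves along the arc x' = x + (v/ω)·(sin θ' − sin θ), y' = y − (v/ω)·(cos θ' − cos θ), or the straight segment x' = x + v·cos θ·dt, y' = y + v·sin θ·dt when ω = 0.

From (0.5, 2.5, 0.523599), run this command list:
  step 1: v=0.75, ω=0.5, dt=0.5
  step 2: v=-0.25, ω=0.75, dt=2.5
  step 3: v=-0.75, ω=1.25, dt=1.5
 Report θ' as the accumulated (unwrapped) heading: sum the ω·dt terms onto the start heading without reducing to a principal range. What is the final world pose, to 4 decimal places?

(1.7465, 2.6098, 4.5236)

step 1: θ'=0.7736 (R=1.5000) → pose (0.7981, 2.7259, 0.7736)
step 2: θ'=2.6486 (R=-0.3333) → pose (0.8732, 2.1938, 2.6486)
step 3: θ'=4.5236 (R=-0.6000) → pose (1.7465, 2.6098, 4.5236)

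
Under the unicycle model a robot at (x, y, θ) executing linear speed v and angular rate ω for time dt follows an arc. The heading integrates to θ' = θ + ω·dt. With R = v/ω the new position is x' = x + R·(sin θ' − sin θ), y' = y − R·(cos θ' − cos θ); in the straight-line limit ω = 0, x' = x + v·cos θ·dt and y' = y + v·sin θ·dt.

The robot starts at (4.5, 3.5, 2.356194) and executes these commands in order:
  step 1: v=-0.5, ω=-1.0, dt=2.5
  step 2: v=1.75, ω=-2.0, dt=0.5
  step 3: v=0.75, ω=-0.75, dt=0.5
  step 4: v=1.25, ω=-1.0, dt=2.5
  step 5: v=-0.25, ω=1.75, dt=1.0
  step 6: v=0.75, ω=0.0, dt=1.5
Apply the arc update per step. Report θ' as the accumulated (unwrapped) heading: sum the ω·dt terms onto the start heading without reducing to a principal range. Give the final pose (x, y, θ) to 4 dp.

(2.1210, 0.0594, -2.2688)

step 1: θ'=-0.1438 (R=0.5000) → pose (4.0748, 2.6516, -0.1438)
step 2: θ'=-1.1438 (R=-0.8750) → pose (4.7458, 2.1480, -1.1438)
step 3: θ'=-1.5188 (R=-1.0000) → pose (4.8343, 1.7858, -1.5188)
step 4: θ'=-4.0188 (R=-1.2500) → pose (2.6248, 0.9218, -4.0188)
step 5: θ'=-2.2688 (R=-0.1429) → pose (2.8441, 0.9213, -2.2688)
step 6: θ'=-2.2688 (straight) → pose (2.1210, 0.0594, -2.2688)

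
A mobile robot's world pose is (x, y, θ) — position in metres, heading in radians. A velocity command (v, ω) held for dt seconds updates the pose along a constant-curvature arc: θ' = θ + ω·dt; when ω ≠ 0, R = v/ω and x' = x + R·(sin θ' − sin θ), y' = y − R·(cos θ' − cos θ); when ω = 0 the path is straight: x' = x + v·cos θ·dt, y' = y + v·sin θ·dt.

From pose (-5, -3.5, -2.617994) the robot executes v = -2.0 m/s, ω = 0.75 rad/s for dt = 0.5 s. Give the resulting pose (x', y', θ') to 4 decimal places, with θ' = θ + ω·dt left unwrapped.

θ' = -2.6180 + 0.75·0.5 = -2.2430
R = v/ω = -2.0/0.75 = -2.6667
x' = -5 + -2.6667·(sin -2.2430 − sin -2.6180) = -4.2468
y' = -3.5 − -2.6667·(cos -2.2430 − cos -2.6180) = -2.8512

(-4.2468, -2.8512, -2.2430)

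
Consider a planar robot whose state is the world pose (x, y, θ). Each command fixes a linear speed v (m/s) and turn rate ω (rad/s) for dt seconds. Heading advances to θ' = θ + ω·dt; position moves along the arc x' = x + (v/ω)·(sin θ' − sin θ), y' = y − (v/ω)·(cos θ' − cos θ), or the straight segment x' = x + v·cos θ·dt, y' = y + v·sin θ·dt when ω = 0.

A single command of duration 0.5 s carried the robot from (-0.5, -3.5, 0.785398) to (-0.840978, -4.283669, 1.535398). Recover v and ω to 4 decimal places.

Δθ = 1.535398 − 0.785398 = 0.750000
ω = Δθ/dt = 0.750000/0.5 = 1.5000
R = −Δy/(cos θ' − cos θ) = -1.1667
v = R·ω = -1.1667·1.5000 = -1.7500

v = -1.7500, ω = 1.5000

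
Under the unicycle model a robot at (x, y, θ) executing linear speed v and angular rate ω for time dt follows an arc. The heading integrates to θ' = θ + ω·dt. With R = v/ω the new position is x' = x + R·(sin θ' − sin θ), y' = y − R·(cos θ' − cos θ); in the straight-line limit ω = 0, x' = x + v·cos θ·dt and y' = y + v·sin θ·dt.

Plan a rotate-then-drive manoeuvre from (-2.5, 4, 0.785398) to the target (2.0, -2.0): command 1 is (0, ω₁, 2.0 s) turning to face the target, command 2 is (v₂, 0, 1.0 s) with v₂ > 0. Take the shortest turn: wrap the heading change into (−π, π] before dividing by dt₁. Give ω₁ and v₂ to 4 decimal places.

heading to target = atan2(-2−4, 2−-2.5) = -0.9273
Δθ = wrap(-0.9273 − 0.7854) = -1.7127; ω₁ = Δθ/dt₁ = -0.8563
distance = √((2−-2.5)² + (-2−4)²) = 7.5000; v₂ = distance/dt₂ = 7.5000

ω₁ = -0.8563, v₂ = 7.5000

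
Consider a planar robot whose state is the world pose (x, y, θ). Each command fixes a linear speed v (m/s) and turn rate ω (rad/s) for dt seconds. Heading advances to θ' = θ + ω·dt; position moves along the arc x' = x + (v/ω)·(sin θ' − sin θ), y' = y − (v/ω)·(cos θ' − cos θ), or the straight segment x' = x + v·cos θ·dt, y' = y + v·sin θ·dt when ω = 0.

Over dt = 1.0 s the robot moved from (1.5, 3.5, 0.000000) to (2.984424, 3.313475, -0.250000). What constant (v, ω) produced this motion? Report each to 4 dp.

Δθ = -0.250000 − 0.000000 = -0.250000
ω = Δθ/dt = -0.250000/1.0 = -0.2500
R = Δx/(sin θ' − sin θ) = -6.0000
v = R·ω = -6.0000·-0.2500 = 1.5000

v = 1.5000, ω = -0.2500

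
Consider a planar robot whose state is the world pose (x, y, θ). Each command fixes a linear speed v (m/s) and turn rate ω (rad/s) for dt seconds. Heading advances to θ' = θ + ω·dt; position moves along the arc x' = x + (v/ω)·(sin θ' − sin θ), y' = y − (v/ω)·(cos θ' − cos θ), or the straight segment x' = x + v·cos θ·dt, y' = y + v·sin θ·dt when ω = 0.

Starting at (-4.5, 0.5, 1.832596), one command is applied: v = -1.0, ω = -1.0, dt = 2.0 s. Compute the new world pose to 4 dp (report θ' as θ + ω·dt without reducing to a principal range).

θ' = 1.8326 + -1.0·2.0 = -0.1674
R = v/ω = -1.0/-1.0 = 1.0000
x' = -4.5 + 1.0000·(sin -0.1674 − sin 1.8326) = -5.6325
y' = 0.5 − 1.0000·(cos -0.1674 − cos 1.8326) = -0.7448

(-5.6325, -0.7448, -0.1674)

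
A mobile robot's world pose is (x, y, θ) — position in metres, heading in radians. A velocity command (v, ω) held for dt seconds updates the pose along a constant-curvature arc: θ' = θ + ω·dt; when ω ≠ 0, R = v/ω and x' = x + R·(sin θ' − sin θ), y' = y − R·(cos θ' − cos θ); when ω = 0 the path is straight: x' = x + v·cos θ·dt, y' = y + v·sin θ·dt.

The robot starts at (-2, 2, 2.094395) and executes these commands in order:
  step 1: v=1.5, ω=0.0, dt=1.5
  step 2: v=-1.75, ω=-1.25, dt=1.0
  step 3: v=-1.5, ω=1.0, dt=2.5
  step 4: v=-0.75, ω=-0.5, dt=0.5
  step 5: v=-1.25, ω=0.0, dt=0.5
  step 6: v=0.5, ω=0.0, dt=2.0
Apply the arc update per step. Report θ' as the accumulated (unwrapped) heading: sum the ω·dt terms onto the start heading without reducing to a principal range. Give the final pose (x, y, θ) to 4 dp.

step 1: θ'=2.0944 (straight) → pose (-3.1250, 3.9486, 2.0944)
step 2: θ'=0.8444 (R=1.4000) → pose (-3.2908, 2.3187, 0.8444)
step 3: θ'=3.3444 (R=-1.5000) → pose (-1.8674, -0.1468, 3.3444)
step 4: θ'=3.0944 (R=1.5000) → pose (-1.4945, -0.1178, 3.0944)
step 5: θ'=3.0944 (straight) → pose (-0.8702, -0.1473, 3.0944)
step 6: θ'=3.0944 (straight) → pose (-1.8691, -0.1001, 3.0944)

(-1.8691, -0.1001, 3.0944)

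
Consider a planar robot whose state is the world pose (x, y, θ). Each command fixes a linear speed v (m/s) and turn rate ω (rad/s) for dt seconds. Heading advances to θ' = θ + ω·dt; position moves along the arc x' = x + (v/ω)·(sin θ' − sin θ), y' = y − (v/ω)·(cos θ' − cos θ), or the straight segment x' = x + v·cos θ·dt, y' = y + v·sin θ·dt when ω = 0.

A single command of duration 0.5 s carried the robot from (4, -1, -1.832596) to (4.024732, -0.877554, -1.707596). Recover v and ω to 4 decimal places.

Δθ = -1.707596 − -1.832596 = 0.125000
ω = Δθ/dt = 0.125000/0.5 = 0.2500
R = −Δy/(cos θ' − cos θ) = -1.0000
v = R·ω = -1.0000·0.2500 = -0.2500

v = -0.2500, ω = 0.2500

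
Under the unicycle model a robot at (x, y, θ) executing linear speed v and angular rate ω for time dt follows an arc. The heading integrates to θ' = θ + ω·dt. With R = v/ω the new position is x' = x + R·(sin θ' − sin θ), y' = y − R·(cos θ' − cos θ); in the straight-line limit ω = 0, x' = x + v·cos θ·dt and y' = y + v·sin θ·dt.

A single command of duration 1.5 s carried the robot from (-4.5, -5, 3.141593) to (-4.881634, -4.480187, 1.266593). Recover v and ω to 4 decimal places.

Δθ = 1.266593 − 3.141593 = -1.875000
ω = Δθ/dt = -1.875000/1.5 = -1.2500
R = −Δy/(cos θ' − cos θ) = -0.4000
v = R·ω = -0.4000·-1.2500 = 0.5000

v = 0.5000, ω = -1.2500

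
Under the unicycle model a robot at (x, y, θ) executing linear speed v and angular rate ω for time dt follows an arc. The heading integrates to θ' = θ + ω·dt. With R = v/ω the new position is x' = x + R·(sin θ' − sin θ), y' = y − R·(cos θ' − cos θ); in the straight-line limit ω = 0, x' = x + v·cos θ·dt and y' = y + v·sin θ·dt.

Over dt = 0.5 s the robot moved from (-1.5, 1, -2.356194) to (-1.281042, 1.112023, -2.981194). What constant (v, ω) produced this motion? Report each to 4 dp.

Δθ = -2.981194 − -2.356194 = -0.625000
ω = Δθ/dt = -0.625000/0.5 = -1.2500
R = Δx/(sin θ' − sin θ) = 0.4000
v = R·ω = 0.4000·-1.2500 = -0.5000

v = -0.5000, ω = -1.2500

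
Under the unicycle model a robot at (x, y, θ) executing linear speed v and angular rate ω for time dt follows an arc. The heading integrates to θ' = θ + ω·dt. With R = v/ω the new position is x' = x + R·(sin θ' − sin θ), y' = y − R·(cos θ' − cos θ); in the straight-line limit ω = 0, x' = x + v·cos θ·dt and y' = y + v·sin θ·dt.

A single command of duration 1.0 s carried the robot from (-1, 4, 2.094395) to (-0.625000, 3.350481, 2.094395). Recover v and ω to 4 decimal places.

v = -0.7500, ω = 0.0000

Δθ = 2.094395 − 2.094395 = 0.000000
ω = Δθ/dt = 0.000000/1.0 = 0.0000
ω = 0 → v = (Δx·cos θ + Δy·sin θ)/dt = -0.7500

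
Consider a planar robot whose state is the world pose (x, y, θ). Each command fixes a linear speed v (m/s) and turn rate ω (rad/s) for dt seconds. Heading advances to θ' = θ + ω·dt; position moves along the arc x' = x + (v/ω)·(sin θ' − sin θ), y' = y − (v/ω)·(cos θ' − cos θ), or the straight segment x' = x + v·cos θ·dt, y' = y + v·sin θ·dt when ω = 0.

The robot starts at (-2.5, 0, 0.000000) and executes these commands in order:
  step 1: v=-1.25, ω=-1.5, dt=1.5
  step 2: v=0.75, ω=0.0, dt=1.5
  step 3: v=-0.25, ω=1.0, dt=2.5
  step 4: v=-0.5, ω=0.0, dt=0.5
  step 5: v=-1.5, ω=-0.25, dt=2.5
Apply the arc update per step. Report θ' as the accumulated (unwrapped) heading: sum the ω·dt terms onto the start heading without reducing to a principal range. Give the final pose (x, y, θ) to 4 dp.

(-8.0357, 1.0493, -0.3750)

step 1: θ'=-2.2500 (R=0.8333) → pose (-3.1484, 1.3568, -2.2500)
step 2: θ'=-2.2500 (straight) → pose (-3.8551, 0.4815, -2.2500)
step 3: θ'=0.2500 (R=-0.2500) → pose (-4.1115, 0.8808, 0.2500)
step 4: θ'=0.2500 (straight) → pose (-4.3537, 0.8189, 0.2500)
step 5: θ'=-0.3750 (R=6.0000) → pose (-8.0357, 1.0493, -0.3750)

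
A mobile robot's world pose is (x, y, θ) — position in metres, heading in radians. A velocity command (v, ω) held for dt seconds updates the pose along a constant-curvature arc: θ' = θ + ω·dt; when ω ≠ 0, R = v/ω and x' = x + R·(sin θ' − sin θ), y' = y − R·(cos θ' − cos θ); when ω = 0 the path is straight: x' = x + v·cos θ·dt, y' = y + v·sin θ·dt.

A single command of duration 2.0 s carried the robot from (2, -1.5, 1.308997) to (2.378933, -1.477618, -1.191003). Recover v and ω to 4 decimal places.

v = 0.2500, ω = -1.2500

Δθ = -1.191003 − 1.308997 = -2.500000
ω = Δθ/dt = -2.500000/2.0 = -1.2500
R = Δx/(sin θ' − sin θ) = -0.2000
v = R·ω = -0.2000·-1.2500 = 0.2500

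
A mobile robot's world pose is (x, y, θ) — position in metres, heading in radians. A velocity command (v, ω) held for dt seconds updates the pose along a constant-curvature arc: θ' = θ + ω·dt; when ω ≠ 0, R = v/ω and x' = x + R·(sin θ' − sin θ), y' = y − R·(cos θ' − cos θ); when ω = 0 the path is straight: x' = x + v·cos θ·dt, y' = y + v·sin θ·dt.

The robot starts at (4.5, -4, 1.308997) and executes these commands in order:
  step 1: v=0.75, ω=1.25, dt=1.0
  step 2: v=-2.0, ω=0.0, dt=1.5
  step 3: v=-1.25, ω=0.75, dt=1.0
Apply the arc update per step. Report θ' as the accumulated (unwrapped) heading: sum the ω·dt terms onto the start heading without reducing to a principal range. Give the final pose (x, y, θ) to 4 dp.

step 1: θ'=2.5590 (R=0.6000) → pose (4.2506, -3.3437, 2.5590)
step 2: θ'=2.5590 (straight) → pose (6.7557, -4.9943, 2.5590)
step 3: θ'=3.3090 (R=-1.6667) → pose (7.9504, -5.2459, 3.3090)

(7.9504, -5.2459, 3.3090)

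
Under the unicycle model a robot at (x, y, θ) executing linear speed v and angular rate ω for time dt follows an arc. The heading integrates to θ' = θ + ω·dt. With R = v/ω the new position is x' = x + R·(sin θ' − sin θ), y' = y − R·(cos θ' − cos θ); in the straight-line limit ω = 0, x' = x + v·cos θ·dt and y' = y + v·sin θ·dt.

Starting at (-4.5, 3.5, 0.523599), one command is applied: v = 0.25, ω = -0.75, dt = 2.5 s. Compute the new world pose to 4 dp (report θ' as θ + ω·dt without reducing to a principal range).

(-4.0080, 3.2839, -1.3514)

θ' = 0.5236 + -0.75·2.5 = -1.3514
R = v/ω = 0.25/-0.75 = -0.3333
x' = -4.5 + -0.3333·(sin -1.3514 − sin 0.5236) = -4.0080
y' = 3.5 − -0.3333·(cos -1.3514 − cos 0.5236) = 3.2839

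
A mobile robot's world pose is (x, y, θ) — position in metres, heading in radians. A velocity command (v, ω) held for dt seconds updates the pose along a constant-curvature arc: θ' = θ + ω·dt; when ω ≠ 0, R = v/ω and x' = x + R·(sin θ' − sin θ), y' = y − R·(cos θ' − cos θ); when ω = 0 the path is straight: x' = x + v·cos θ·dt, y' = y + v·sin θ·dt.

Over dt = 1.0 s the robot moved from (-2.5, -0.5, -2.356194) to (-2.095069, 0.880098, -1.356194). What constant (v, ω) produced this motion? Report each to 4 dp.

v = -1.5000, ω = 1.0000

Δθ = -1.356194 − -2.356194 = 1.000000
ω = Δθ/dt = 1.000000/1.0 = 1.0000
R = −Δy/(cos θ' − cos θ) = -1.5000
v = R·ω = -1.5000·1.0000 = -1.5000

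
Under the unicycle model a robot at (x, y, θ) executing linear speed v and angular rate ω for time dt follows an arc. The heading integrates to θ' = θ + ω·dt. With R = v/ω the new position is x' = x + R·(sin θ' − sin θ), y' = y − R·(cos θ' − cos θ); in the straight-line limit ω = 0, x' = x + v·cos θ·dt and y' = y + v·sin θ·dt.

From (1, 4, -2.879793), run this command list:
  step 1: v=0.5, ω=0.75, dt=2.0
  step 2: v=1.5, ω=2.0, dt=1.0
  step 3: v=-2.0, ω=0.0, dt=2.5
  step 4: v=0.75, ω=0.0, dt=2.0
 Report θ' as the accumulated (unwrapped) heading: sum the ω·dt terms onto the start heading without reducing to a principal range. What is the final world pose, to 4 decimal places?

(-1.1579, 0.7273, 0.6202)

step 1: θ'=-1.3798 (R=0.6667) → pose (0.5180, 3.2295, -1.3798)
step 2: θ'=0.6202 (R=0.7500) → pose (1.6903, 2.7616, 0.6202)
step 3: θ'=0.6202 (straight) → pose (-2.3785, -0.1445, 0.6202)
step 4: θ'=0.6202 (straight) → pose (-1.1579, 0.7273, 0.6202)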